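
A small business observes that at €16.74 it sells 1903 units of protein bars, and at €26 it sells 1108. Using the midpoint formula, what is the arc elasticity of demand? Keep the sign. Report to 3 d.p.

ΔQ = 1108 − 1903 = -795; ΔP = 26 − 16.74 = 9.26.
Midpoints: P̄ = 21.37, Q̄ = 1505.5.
ε = (ΔQ/ΔP)(P̄/Q̄) = (-795/9.26)(21.37/1505.5).

-1.219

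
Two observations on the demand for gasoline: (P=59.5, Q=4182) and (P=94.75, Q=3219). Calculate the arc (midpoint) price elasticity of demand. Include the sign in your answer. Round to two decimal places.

-0.57

ΔQ = 3219 − 4182 = -963; ΔP = 94.75 − 59.5 = 35.25.
Midpoints: P̄ = 77.12, Q̄ = 3700.5.
ε = (ΔQ/ΔP)(P̄/Q̄) = (-963/35.25)(77.12/3700.5).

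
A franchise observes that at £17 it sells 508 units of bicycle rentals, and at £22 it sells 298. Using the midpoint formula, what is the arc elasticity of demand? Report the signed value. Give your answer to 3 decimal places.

ΔQ = 298 − 508 = -210; ΔP = 22 − 17 = 5.
Midpoints: P̄ = 19.50, Q̄ = 403.0.
ε = (ΔQ/ΔP)(P̄/Q̄) = (-210/5)(19.50/403.0).

-2.032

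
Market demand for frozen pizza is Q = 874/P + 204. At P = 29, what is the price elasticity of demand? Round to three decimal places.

At P = 29, Q = 234.138.
dQ/dP = −874/P² = -1.039.
ε = (dQ/dP)(P/Q) = (-1.039)(29/234.138).

-0.129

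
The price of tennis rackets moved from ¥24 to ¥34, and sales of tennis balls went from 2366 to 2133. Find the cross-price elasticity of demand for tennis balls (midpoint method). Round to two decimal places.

ΔQ_x = 2133 − 2366 = -233; ΔP_y = 34 − 24 = 10.
Midpoints: P̄_y = 29.00, Q̄_x = 2249.5.
ε_xy = (ΔQ_x/ΔP_y)(P̄_y/Q̄_x) = (-233/10)(29.00/2249.5).

-0.30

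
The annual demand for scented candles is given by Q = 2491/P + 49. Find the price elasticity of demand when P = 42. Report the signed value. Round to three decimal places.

At P = 42, Q = 108.310.
dQ/dP = −2491/P² = -1.412.
ε = (dQ/dP)(P/Q) = (-1.412)(42/108.310).

-0.548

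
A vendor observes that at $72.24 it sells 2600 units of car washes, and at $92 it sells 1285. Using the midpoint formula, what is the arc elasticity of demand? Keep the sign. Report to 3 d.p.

-2.813

ΔQ = 1285 − 2600 = -1315; ΔP = 92 − 72.24 = 19.76.
Midpoints: P̄ = 82.12, Q̄ = 1942.5.
ε = (ΔQ/ΔP)(P̄/Q̄) = (-1315/19.76)(82.12/1942.5).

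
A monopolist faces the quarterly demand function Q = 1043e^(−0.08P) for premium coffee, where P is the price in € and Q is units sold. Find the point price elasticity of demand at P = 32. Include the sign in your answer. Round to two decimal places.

-2.56

At P = 32, Q = 80.629.
dQ/dP = −0.08·1043e^(−0.08P) = −0.08Q = -6.450.
ε = (dQ/dP)(P/Q) = (-6.450)(32/80.629).
|ε| > 1, so demand is elastic at this price.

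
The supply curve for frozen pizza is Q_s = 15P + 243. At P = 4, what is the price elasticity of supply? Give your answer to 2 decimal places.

At P = 4, Q_s = 303.
dQ_s/dP = 15.
ε_s = (dQ_s/dP)(P/Q_s) = (15)(4/303).

0.20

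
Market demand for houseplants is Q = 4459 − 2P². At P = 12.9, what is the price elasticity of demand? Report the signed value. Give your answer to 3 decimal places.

At P = 12.9, Q = 4126.180.
dQ/dP = −4P = -51.600.
ε = (dQ/dP)(P/Q) = (-51.600)(12.9/4126.180).

-0.161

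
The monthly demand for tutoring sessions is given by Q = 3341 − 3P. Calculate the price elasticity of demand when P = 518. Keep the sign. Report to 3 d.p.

-0.870

At P = 518, Q = 1787.
dQ/dP = −3.
ε = (dQ/dP)(P/Q) = (-3)(518/1787).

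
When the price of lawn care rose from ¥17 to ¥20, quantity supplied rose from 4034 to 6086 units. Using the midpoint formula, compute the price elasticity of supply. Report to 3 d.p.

2.501

ΔQ = 6086 − 4034 = 2052; ΔP = 20 − 17 = 3.
Midpoints: P̄ = 18.50, Q̄ = 5060.0.
ε_s = (ΔQ/ΔP)(P̄/Q̄) = (2052/3)(18.50/5060.0).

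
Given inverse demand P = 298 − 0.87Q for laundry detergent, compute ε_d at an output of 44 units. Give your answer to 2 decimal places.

-6.78

At Q = 44, P = 298 − 0.87(44) = 259.72.
dP/dQ = −0.87, so dQ/dP = 1/(−0.87) = -1.149.
ε = (dQ/dP)(P/Q) = (-1.149)(259.72/44).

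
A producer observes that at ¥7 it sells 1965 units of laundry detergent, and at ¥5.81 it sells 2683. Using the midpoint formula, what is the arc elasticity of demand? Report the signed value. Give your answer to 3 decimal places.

-1.663

ΔQ = 2683 − 1965 = 718; ΔP = 5.81 − 7 = -1.19.
Midpoints: P̄ = 6.40, Q̄ = 2324.0.
ε = (ΔQ/ΔP)(P̄/Q̄) = (718/-1.19)(6.40/2324.0).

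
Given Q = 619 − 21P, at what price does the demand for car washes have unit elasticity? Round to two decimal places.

14.74

For linear demand Q = a − bP, ε = −bP/(a − bP). |ε| = 1 when bP = a − bP, i.e. P = a/(2b).
P = 619/(2·21) = 619/42 = 14.7381.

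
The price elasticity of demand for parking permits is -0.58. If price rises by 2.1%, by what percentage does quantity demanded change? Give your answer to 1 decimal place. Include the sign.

%ΔQ ≈ ε × %ΔP = (-0.58)(2.1%) = -1.22%.

-1.2%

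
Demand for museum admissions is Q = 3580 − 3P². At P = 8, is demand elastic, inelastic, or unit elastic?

Q = 3388, dQ/dP = -48.
ε = (dQ/dP)(P/Q) ≈ -0.113.
|ε| = 0.11 < 1.

inelastic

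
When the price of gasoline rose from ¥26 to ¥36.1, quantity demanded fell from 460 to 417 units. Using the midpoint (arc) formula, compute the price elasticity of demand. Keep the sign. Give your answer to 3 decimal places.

ΔQ = 417 − 460 = -43; ΔP = 36.1 − 26 = 10.1.
Midpoints: P̄ = 31.05, Q̄ = 438.5.
ε = (ΔQ/ΔP)(P̄/Q̄) = (-43/10.1)(31.05/438.5).

-0.301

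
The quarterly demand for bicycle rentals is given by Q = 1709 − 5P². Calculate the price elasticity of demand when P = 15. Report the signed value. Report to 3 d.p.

At P = 15, Q = 584.
dQ/dP = −10P = -150.
ε = (dQ/dP)(P/Q) = (-150)(15/584).
|ε| > 1, so demand is elastic at this price.

-3.853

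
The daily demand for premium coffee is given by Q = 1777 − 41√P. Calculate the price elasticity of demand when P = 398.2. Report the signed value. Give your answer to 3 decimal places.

-0.427

At P = 398.2, Q = 958.847.
dQ/dP = −41/(2√P) = -1.027.
ε = (dQ/dP)(P/Q) = (-1.027)(398.2/958.847).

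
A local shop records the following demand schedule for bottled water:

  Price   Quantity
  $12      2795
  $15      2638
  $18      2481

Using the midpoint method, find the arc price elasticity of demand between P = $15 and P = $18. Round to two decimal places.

At P = 15, Q = 2638; at P = 18, Q = 2481.
ΔQ = -157, ΔP = 3. Midpoints: P̄ = 16.50, Q̄ = 2559.5.
ε = (ΔQ/ΔP)(P̄/Q̄) = (-157/3)(16.50/2559.5).

-0.34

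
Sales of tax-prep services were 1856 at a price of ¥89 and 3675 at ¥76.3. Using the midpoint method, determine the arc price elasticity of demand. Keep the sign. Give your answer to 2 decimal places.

ΔQ = 3675 − 1856 = 1819; ΔP = 76.3 − 89 = -12.7.
Midpoints: P̄ = 82.65, Q̄ = 2765.5.
ε = (ΔQ/ΔP)(P̄/Q̄) = (1819/-12.7)(82.65/2765.5).

-4.28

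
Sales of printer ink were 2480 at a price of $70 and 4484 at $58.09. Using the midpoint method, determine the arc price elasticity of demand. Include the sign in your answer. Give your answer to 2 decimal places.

-3.09

ΔQ = 4484 − 2480 = 2004; ΔP = 58.09 − 70 = -11.91.
Midpoints: P̄ = 64.05, Q̄ = 3482.0.
ε = (ΔQ/ΔP)(P̄/Q̄) = (2004/-11.91)(64.05/3482.0).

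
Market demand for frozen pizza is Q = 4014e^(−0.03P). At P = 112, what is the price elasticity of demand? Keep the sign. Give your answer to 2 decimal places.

At P = 112, Q = 139.427.
dQ/dP = −0.03·4014e^(−0.03P) = −0.03Q = -4.183.
ε = (dQ/dP)(P/Q) = (-4.183)(112/139.427).
|ε| > 1, so demand is elastic at this price.

-3.36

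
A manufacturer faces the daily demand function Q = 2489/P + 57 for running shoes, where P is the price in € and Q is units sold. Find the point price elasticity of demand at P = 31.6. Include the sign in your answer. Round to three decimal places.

-0.580

At P = 31.6, Q = 135.766.
dQ/dP = −2489/P² = -2.493.
ε = (dQ/dP)(P/Q) = (-2.493)(31.6/135.766).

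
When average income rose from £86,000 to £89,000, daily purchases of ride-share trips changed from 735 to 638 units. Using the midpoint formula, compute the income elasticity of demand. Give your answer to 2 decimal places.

-4.12

ΔQ = -97, ΔI = 3000. Midpoints: Ī = 87,500, Q̄ = 686.5.
ε_I = (ΔQ/ΔI)(Ī/Q̄) = (-97/3000)(87500/686.5).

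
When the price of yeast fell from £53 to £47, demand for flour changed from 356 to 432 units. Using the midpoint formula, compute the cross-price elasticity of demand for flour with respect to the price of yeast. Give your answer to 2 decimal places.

-1.61

ΔQ_x = 432 − 356 = 76; ΔP_y = 47 − 53 = -6.
Midpoints: P̄_y = 50.00, Q̄_x = 394.0.
ε_xy = (ΔQ_x/ΔP_y)(P̄_y/Q̄_x) = (76/-6)(50.00/394.0).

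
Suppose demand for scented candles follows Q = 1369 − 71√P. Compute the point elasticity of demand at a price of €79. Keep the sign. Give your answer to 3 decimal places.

-0.428

At P = 79, Q = 737.938.
dQ/dP = −71/(2√P) = -3.994.
ε = (dQ/dP)(P/Q) = (-3.994)(79/737.938).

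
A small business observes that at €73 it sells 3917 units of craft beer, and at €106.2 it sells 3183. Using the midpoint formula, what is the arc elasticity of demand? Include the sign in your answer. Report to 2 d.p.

-0.56

ΔQ = 3183 − 3917 = -734; ΔP = 106.2 − 73 = 33.2.
Midpoints: P̄ = 89.60, Q̄ = 3550.0.
ε = (ΔQ/ΔP)(P̄/Q̄) = (-734/33.2)(89.60/3550.0).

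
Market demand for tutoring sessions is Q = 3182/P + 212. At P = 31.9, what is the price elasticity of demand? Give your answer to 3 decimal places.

-0.320

At P = 31.9, Q = 311.749.
dQ/dP = −3182/P² = -3.127.
ε = (dQ/dP)(P/Q) = (-3.127)(31.9/311.749).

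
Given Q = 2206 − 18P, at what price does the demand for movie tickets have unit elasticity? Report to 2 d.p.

61.28

For linear demand Q = a − bP, ε = −bP/(a − bP). |ε| = 1 when bP = a − bP, i.e. P = a/(2b).
P = 2206/(2·18) = 2206/36 = 61.2778.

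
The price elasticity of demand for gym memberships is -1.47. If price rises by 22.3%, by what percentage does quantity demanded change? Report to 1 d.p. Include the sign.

%ΔQ ≈ ε × %ΔP = (-1.47)(22.3%) = -32.78%.

-32.8%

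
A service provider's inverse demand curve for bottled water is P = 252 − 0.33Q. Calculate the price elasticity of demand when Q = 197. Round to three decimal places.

-2.876

At Q = 197, P = 252 − 0.33(197) = 186.99.
dP/dQ = −0.33, so dQ/dP = 1/(−0.33) = -3.030.
ε = (dQ/dP)(P/Q) = (-3.030)(186.99/197).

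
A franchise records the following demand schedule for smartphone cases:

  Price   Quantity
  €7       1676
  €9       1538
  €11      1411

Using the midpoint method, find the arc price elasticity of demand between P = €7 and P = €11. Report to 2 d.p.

At P = 7, Q = 1676; at P = 11, Q = 1411.
ΔQ = -265, ΔP = 4. Midpoints: P̄ = 9.00, Q̄ = 1543.5.
ε = (ΔQ/ΔP)(P̄/Q̄) = (-265/4)(9.00/1543.5).

-0.39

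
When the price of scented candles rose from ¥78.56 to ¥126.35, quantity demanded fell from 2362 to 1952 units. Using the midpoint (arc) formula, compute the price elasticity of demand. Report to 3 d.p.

-0.408

ΔQ = 1952 − 2362 = -410; ΔP = 126.35 − 78.56 = 47.79.
Midpoints: P̄ = 102.45, Q̄ = 2157.0.
ε = (ΔQ/ΔP)(P̄/Q̄) = (-410/47.79)(102.45/2157.0).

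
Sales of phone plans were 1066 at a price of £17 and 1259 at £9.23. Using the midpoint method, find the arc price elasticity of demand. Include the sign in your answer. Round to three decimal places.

-0.280

ΔQ = 1259 − 1066 = 193; ΔP = 9.23 − 17 = -7.77.
Midpoints: P̄ = 13.12, Q̄ = 1162.5.
ε = (ΔQ/ΔP)(P̄/Q̄) = (193/-7.77)(13.12/1162.5).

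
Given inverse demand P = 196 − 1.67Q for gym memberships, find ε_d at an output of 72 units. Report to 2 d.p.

At Q = 72, P = 196 − 1.67(72) = 75.76.
dP/dQ = −1.67, so dQ/dP = 1/(−1.67) = -0.599.
ε = (dQ/dP)(P/Q) = (-0.599)(75.76/72).

-0.63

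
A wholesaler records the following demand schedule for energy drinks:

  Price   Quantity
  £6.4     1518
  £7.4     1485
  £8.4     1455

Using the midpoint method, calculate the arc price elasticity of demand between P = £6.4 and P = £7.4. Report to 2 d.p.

At P = 6.4, Q = 1518; at P = 7.4, Q = 1485.
ΔQ = -33, ΔP = 1.0. Midpoints: P̄ = 6.90, Q̄ = 1501.5.
ε = (ΔQ/ΔP)(P̄/Q̄) = (-33/1.0)(6.90/1501.5).

-0.15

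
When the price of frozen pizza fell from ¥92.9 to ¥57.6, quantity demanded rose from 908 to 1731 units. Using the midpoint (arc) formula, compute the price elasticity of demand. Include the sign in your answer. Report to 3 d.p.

ΔQ = 1731 − 908 = 823; ΔP = 57.6 − 92.9 = -35.3.
Midpoints: P̄ = 75.25, Q̄ = 1319.5.
ε = (ΔQ/ΔP)(P̄/Q̄) = (823/-35.3)(75.25/1319.5).

-1.330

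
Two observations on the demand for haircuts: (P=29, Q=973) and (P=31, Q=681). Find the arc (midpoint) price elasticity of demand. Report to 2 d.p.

-5.30

ΔQ = 681 − 973 = -292; ΔP = 31 − 29 = 2.
Midpoints: P̄ = 30.00, Q̄ = 827.0.
ε = (ΔQ/ΔP)(P̄/Q̄) = (-292/2)(30.00/827.0).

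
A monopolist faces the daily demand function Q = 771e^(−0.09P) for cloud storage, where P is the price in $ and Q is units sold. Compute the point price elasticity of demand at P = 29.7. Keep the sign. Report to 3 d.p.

At P = 29.7, Q = 53.234.
dQ/dP = −0.09·771e^(−0.09P) = −0.09Q = -4.791.
ε = (dQ/dP)(P/Q) = (-4.791)(29.7/53.234).
|ε| > 1, so demand is elastic at this price.

-2.673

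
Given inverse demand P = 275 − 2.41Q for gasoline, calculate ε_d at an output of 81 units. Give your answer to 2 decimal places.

At Q = 81, P = 275 − 2.41(81) = 79.79.
dP/dQ = −2.41, so dQ/dP = 1/(−2.41) = -0.415.
ε = (dQ/dP)(P/Q) = (-0.415)(79.79/81).

-0.41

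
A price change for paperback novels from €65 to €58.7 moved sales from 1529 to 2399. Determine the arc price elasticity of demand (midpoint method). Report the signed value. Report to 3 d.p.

ΔQ = 2399 − 1529 = 870; ΔP = 58.7 − 65 = -6.3.
Midpoints: P̄ = 61.85, Q̄ = 1964.0.
ε = (ΔQ/ΔP)(P̄/Q̄) = (870/-6.3)(61.85/1964.0).

-4.349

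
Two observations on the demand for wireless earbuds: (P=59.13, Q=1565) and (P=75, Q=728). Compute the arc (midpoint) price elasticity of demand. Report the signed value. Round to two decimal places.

-3.09

ΔQ = 728 − 1565 = -837; ΔP = 75 − 59.13 = 15.87.
Midpoints: P̄ = 67.06, Q̄ = 1146.5.
ε = (ΔQ/ΔP)(P̄/Q̄) = (-837/15.87)(67.06/1146.5).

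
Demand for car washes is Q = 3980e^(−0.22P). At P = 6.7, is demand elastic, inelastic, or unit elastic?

Q = 911.450, dQ/dP = -200.519.
ε = (dQ/dP)(P/Q) ≈ -1.474.
|ε| = 1.47 > 1.

elastic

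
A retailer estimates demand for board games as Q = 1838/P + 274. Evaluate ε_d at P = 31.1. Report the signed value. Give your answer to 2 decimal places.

-0.18

At P = 31.1, Q = 333.100.
dQ/dP = −1838/P² = -1.900.
ε = (dQ/dP)(P/Q) = (-1.900)(31.1/333.100).
|ε| < 1, so demand is inelastic at this price.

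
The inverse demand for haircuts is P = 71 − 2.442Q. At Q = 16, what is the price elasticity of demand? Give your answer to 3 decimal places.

-0.817

At Q = 16, P = 71 − 2.442(16) = 31.93.
dP/dQ = −2.442, so dQ/dP = 1/(−2.442) = -0.410.
ε = (dQ/dP)(P/Q) = (-0.410)(31.93/16).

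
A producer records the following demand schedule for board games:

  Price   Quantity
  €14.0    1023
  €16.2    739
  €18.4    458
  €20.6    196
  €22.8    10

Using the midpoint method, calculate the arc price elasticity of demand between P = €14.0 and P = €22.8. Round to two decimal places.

-4.10

At P = 14.0, Q = 1023; at P = 22.8, Q = 10.
ΔQ = -1013, ΔP = 8.8. Midpoints: P̄ = 18.40, Q̄ = 516.5.
ε = (ΔQ/ΔP)(P̄/Q̄) = (-1013/8.8)(18.40/516.5).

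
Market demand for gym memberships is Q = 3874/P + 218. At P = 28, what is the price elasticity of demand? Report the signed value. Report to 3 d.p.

-0.388

At P = 28, Q = 356.357.
dQ/dP = −3874/P² = -4.941.
ε = (dQ/dP)(P/Q) = (-4.941)(28/356.357).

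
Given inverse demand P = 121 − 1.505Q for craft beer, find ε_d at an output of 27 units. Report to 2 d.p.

At Q = 27, P = 121 − 1.505(27) = 80.37.
dP/dQ = −1.505, so dQ/dP = 1/(−1.505) = -0.664.
ε = (dQ/dP)(P/Q) = (-0.664)(80.37/27).

-1.98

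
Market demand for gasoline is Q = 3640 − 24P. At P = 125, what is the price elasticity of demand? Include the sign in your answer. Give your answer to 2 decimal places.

-4.69

At P = 125, Q = 640.
dQ/dP = −24.
ε = (dQ/dP)(P/Q) = (-24)(125/640).
|ε| > 1, so demand is elastic at this price.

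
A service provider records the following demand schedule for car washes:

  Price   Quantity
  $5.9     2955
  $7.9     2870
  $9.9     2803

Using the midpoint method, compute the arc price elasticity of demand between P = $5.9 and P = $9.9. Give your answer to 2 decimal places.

-0.10

At P = 5.9, Q = 2955; at P = 9.9, Q = 2803.
ΔQ = -152, ΔP = 4.0. Midpoints: P̄ = 7.90, Q̄ = 2879.0.
ε = (ΔQ/ΔP)(P̄/Q̄) = (-152/4.0)(7.90/2879.0).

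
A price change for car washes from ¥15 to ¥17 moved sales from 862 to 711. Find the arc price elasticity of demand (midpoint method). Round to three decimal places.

ΔQ = 711 − 862 = -151; ΔP = 17 − 15 = 2.
Midpoints: P̄ = 16.00, Q̄ = 786.5.
ε = (ΔQ/ΔP)(P̄/Q̄) = (-151/2)(16.00/786.5).

-1.536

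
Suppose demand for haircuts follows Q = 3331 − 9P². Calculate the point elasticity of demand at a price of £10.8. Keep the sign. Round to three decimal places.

At P = 10.8, Q = 2281.240.
dQ/dP = −18P = -194.400.
ε = (dQ/dP)(P/Q) = (-194.400)(10.8/2281.240).

-0.920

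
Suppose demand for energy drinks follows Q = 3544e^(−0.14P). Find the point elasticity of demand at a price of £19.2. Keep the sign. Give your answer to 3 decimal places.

-2.688

At P = 19.2, Q = 241.052.
dQ/dP = −0.14·3544e^(−0.14P) = −0.14Q = -33.747.
ε = (dQ/dP)(P/Q) = (-33.747)(19.2/241.052).
|ε| > 1, so demand is elastic at this price.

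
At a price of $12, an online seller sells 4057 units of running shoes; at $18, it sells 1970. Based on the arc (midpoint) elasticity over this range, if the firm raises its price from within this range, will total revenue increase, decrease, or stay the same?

decrease

Arc ε = (-2087/6)(15.00/3013.5) ≈ -1.731.
|ε| = 1.73 > 1, so demand is elastic. A price rise therefore reduces total revenue.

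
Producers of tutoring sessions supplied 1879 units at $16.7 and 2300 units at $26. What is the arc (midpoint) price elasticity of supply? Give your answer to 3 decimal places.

0.463

ΔQ = 2300 − 1879 = 421; ΔP = 26 − 16.7 = 9.3.
Midpoints: P̄ = 21.35, Q̄ = 2089.5.
ε_s = (ΔQ/ΔP)(P̄/Q̄) = (421/9.3)(21.35/2089.5).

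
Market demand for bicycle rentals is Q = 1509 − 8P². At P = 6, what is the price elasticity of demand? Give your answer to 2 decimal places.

-0.47

At P = 6, Q = 1221.
dQ/dP = −16P = -96.
ε = (dQ/dP)(P/Q) = (-96)(6/1221).
|ε| < 1, so demand is inelastic at this price.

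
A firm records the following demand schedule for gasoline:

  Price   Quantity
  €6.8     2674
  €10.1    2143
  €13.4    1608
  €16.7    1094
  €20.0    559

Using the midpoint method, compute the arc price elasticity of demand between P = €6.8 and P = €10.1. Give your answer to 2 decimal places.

-0.56

At P = 6.8, Q = 2674; at P = 10.1, Q = 2143.
ΔQ = -531, ΔP = 3.3. Midpoints: P̄ = 8.45, Q̄ = 2408.5.
ε = (ΔQ/ΔP)(P̄/Q̄) = (-531/3.3)(8.45/2408.5).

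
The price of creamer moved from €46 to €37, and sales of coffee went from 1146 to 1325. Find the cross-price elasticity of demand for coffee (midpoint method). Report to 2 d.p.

ΔQ_x = 1325 − 1146 = 179; ΔP_y = 37 − 46 = -9.
Midpoints: P̄_y = 41.50, Q̄_x = 1235.5.
ε_xy = (ΔQ_x/ΔP_y)(P̄_y/Q̄_x) = (179/-9)(41.50/1235.5).
ε_xy < 0, so the goods are complements.

-0.67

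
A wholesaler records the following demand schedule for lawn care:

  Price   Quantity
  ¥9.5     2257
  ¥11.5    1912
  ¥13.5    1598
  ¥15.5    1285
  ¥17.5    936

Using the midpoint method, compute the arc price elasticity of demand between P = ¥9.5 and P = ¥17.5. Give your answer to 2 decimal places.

-1.40

At P = 9.5, Q = 2257; at P = 17.5, Q = 936.
ΔQ = -1321, ΔP = 8.0. Midpoints: P̄ = 13.50, Q̄ = 1596.5.
ε = (ΔQ/ΔP)(P̄/Q̄) = (-1321/8.0)(13.50/1596.5).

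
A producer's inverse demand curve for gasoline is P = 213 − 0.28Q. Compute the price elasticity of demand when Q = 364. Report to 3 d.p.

At Q = 364, P = 213 − 0.28(364) = 111.08.
dP/dQ = −0.28, so dQ/dP = 1/(−0.28) = -3.571.
ε = (dQ/dP)(P/Q) = (-3.571)(111.08/364).

-1.090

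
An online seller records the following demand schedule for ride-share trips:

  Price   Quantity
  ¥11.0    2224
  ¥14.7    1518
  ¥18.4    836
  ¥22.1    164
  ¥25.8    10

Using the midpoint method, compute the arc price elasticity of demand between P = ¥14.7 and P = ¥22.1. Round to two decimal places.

-4.00

At P = 14.7, Q = 1518; at P = 22.1, Q = 164.
ΔQ = -1354, ΔP = 7.4. Midpoints: P̄ = 18.40, Q̄ = 841.0.
ε = (ΔQ/ΔP)(P̄/Q̄) = (-1354/7.4)(18.40/841.0).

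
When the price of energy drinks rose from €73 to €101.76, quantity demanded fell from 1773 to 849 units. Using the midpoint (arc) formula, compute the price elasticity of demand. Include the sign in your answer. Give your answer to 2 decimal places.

-2.14

ΔQ = 849 − 1773 = -924; ΔP = 101.76 − 73 = 28.76.
Midpoints: P̄ = 87.38, Q̄ = 1311.0.
ε = (ΔQ/ΔP)(P̄/Q̄) = (-924/28.76)(87.38/1311.0).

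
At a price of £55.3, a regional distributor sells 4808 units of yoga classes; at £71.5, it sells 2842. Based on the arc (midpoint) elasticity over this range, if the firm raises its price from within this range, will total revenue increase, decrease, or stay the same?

Arc ε = (-1966/16.2)(63.40/3825.0) ≈ -2.012.
|ε| = 2.01 > 1, so demand is elastic. A price rise therefore reduces total revenue.

decrease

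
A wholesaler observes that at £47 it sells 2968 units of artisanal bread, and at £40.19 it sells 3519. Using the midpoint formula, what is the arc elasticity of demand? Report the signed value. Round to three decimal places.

ΔQ = 3519 − 2968 = 551; ΔP = 40.19 − 47 = -6.81.
Midpoints: P̄ = 43.59, Q̄ = 3243.5.
ε = (ΔQ/ΔP)(P̄/Q̄) = (551/-6.81)(43.59/3243.5).

-1.087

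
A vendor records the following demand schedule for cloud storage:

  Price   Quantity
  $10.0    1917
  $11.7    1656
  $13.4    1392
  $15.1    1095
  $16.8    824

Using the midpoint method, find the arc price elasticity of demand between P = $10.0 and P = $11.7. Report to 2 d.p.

-0.93

At P = 10.0, Q = 1917; at P = 11.7, Q = 1656.
ΔQ = -261, ΔP = 1.7. Midpoints: P̄ = 10.85, Q̄ = 1786.5.
ε = (ΔQ/ΔP)(P̄/Q̄) = (-261/1.7)(10.85/1786.5).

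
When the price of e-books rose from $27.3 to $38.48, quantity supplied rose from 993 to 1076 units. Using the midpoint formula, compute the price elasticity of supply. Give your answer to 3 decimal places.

0.236

ΔQ = 1076 − 993 = 83; ΔP = 38.48 − 27.3 = 11.18.
Midpoints: P̄ = 32.89, Q̄ = 1034.5.
ε_s = (ΔQ/ΔP)(P̄/Q̄) = (83/11.18)(32.89/1034.5).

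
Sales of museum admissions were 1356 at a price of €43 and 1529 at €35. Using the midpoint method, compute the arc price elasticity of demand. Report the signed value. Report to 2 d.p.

ΔQ = 1529 − 1356 = 173; ΔP = 35 − 43 = -8.
Midpoints: P̄ = 39.00, Q̄ = 1442.5.
ε = (ΔQ/ΔP)(P̄/Q̄) = (173/-8)(39.00/1442.5).

-0.58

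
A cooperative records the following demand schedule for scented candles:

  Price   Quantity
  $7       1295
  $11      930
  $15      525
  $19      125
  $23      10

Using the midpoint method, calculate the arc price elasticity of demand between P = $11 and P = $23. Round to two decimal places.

At P = 11, Q = 930; at P = 23, Q = 10.
ΔQ = -920, ΔP = 12. Midpoints: P̄ = 17.00, Q̄ = 470.0.
ε = (ΔQ/ΔP)(P̄/Q̄) = (-920/12)(17.00/470.0).

-2.77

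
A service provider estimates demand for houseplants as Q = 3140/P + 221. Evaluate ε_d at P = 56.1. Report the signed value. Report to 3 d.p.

At P = 56.1, Q = 276.971.
dQ/dP = −3140/P² = -0.998.
ε = (dQ/dP)(P/Q) = (-0.998)(56.1/276.971).
|ε| < 1, so demand is inelastic at this price.

-0.202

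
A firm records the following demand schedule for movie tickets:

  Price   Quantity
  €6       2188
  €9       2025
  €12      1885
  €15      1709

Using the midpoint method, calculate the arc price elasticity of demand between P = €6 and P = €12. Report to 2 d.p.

-0.22

At P = 6, Q = 2188; at P = 12, Q = 1885.
ΔQ = -303, ΔP = 6. Midpoints: P̄ = 9.00, Q̄ = 2036.5.
ε = (ΔQ/ΔP)(P̄/Q̄) = (-303/6)(9.00/2036.5).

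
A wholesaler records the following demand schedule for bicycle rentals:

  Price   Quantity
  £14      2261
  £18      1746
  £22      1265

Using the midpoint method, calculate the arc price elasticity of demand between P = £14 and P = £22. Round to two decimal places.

-1.27

At P = 14, Q = 2261; at P = 22, Q = 1265.
ΔQ = -996, ΔP = 8. Midpoints: P̄ = 18.00, Q̄ = 1763.0.
ε = (ΔQ/ΔP)(P̄/Q̄) = (-996/8)(18.00/1763.0).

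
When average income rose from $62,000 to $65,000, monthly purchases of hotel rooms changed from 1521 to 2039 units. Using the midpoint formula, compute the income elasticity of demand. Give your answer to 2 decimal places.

6.16

ΔQ = 518, ΔI = 3000. Midpoints: Ī = 63,500, Q̄ = 1780.0.
ε_I = (ΔQ/ΔI)(Ī/Q̄) = (518/3000)(63500/1780.0).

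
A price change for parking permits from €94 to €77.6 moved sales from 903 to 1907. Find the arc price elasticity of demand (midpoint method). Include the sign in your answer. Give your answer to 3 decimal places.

-3.739

ΔQ = 1907 − 903 = 1004; ΔP = 77.6 − 94 = -16.4.
Midpoints: P̄ = 85.80, Q̄ = 1405.0.
ε = (ΔQ/ΔP)(P̄/Q̄) = (1004/-16.4)(85.80/1405.0).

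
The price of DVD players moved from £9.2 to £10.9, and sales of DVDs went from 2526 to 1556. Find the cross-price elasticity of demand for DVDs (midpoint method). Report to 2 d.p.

ΔQ_x = 1556 − 2526 = -970; ΔP_y = 10.9 − 9.2 = 1.7.
Midpoints: P̄_y = 10.05, Q̄_x = 2041.0.
ε_xy = (ΔQ_x/ΔP_y)(P̄_y/Q̄_x) = (-970/1.7)(10.05/2041.0).
ε_xy < 0, so the goods are complements.

-2.81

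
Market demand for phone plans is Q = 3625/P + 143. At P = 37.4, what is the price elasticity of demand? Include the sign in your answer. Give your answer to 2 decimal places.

At P = 37.4, Q = 239.925.
dQ/dP = −3625/P² = -2.592.
ε = (dQ/dP)(P/Q) = (-2.592)(37.4/239.925).
|ε| < 1, so demand is inelastic at this price.

-0.40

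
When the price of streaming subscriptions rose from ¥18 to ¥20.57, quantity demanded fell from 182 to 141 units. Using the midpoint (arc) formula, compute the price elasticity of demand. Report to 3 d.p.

ΔQ = 141 − 182 = -41; ΔP = 20.57 − 18 = 2.57.
Midpoints: P̄ = 19.29, Q̄ = 161.5.
ε = (ΔQ/ΔP)(P̄/Q̄) = (-41/2.57)(19.29/161.5).

-1.905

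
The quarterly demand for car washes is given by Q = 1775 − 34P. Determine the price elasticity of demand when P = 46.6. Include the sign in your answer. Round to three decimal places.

At P = 46.6, Q = 190.600.
dQ/dP = −34.
ε = (dQ/dP)(P/Q) = (-34)(46.6/190.600).

-8.313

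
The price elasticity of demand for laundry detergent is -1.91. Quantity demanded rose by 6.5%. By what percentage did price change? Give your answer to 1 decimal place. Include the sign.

-3.4%

%ΔP ≈ %ΔQ / ε = (6.5%)/(-1.91) = -3.40%.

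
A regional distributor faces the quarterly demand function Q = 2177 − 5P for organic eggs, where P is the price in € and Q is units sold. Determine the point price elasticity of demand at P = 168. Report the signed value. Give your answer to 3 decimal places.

At P = 168, Q = 1337.
dQ/dP = −5.
ε = (dQ/dP)(P/Q) = (-5)(168/1337).
|ε| < 1, so demand is inelastic at this price.

-0.628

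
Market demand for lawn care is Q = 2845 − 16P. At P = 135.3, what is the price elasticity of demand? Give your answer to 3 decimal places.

At P = 135.3, Q = 680.200.
dQ/dP = −16.
ε = (dQ/dP)(P/Q) = (-16)(135.3/680.200).
|ε| > 1, so demand is elastic at this price.

-3.183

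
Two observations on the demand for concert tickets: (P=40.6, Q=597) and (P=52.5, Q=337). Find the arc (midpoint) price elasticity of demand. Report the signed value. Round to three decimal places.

-2.178

ΔQ = 337 − 597 = -260; ΔP = 52.5 − 40.6 = 11.9.
Midpoints: P̄ = 46.55, Q̄ = 467.0.
ε = (ΔQ/ΔP)(P̄/Q̄) = (-260/11.9)(46.55/467.0).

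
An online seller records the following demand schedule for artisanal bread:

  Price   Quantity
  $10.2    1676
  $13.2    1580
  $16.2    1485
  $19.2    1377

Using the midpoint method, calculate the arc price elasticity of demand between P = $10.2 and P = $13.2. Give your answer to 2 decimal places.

At P = 10.2, Q = 1676; at P = 13.2, Q = 1580.
ΔQ = -96, ΔP = 3.0. Midpoints: P̄ = 11.70, Q̄ = 1628.0.
ε = (ΔQ/ΔP)(P̄/Q̄) = (-96/3.0)(11.70/1628.0).

-0.23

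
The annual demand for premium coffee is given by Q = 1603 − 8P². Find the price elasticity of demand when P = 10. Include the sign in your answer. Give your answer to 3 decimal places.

-1.993

At P = 10, Q = 803.
dQ/dP = −16P = -160.
ε = (dQ/dP)(P/Q) = (-160)(10/803).
|ε| > 1, so demand is elastic at this price.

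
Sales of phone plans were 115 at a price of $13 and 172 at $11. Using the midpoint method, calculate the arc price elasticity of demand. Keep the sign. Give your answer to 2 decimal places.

ΔQ = 172 − 115 = 57; ΔP = 11 − 13 = -2.
Midpoints: P̄ = 12.00, Q̄ = 143.5.
ε = (ΔQ/ΔP)(P̄/Q̄) = (57/-2)(12.00/143.5).

-2.38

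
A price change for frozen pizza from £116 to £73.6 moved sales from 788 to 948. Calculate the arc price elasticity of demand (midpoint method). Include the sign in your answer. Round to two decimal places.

ΔQ = 948 − 788 = 160; ΔP = 73.6 − 116 = -42.4.
Midpoints: P̄ = 94.80, Q̄ = 868.0.
ε = (ΔQ/ΔP)(P̄/Q̄) = (160/-42.4)(94.80/868.0).

-0.41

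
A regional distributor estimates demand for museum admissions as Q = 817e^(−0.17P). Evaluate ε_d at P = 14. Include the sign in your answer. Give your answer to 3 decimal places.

-2.380

At P = 14, Q = 75.614.
dQ/dP = −0.17·817e^(−0.17P) = −0.17Q = -12.854.
ε = (dQ/dP)(P/Q) = (-12.854)(14/75.614).
|ε| > 1, so demand is elastic at this price.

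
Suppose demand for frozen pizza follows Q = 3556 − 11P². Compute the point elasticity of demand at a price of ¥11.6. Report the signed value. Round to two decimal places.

-1.43

At P = 11.6, Q = 2075.840.
dQ/dP = −22P = -255.200.
ε = (dQ/dP)(P/Q) = (-255.200)(11.6/2075.840).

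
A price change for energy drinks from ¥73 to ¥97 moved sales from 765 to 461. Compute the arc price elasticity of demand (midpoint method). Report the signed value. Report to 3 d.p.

ΔQ = 461 − 765 = -304; ΔP = 97 − 73 = 24.
Midpoints: P̄ = 85.00, Q̄ = 613.0.
ε = (ΔQ/ΔP)(P̄/Q̄) = (-304/24)(85.00/613.0).

-1.756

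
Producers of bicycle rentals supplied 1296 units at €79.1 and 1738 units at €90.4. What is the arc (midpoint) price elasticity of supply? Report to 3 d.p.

ΔQ = 1738 − 1296 = 442; ΔP = 90.4 − 79.1 = 11.3.
Midpoints: P̄ = 84.75, Q̄ = 1517.0.
ε_s = (ΔQ/ΔP)(P̄/Q̄) = (442/11.3)(84.75/1517.0).

2.185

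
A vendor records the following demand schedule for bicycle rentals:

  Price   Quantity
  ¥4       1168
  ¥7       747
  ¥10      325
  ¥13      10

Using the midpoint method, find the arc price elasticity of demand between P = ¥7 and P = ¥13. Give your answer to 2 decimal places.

At P = 7, Q = 747; at P = 13, Q = 10.
ΔQ = -737, ΔP = 6. Midpoints: P̄ = 10.00, Q̄ = 378.5.
ε = (ΔQ/ΔP)(P̄/Q̄) = (-737/6)(10.00/378.5).

-3.25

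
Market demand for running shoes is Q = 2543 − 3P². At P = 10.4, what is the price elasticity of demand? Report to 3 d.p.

At P = 10.4, Q = 2218.520.
dQ/dP = −6P = -62.400.
ε = (dQ/dP)(P/Q) = (-62.400)(10.4/2218.520).

-0.293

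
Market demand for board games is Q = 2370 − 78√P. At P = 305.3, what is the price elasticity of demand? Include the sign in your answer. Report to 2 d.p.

At P = 305.3, Q = 1007.119.
dQ/dP = −78/(2√P) = -2.232.
ε = (dQ/dP)(P/Q) = (-2.232)(305.3/1007.119).
|ε| < 1, so demand is inelastic at this price.

-0.68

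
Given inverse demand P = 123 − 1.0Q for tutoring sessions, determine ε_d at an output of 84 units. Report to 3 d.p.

At Q = 84, P = 123 − 1.0(84) = 39.00.
dP/dQ = −1.0, so dQ/dP = 1/(−1.0) = -1.000.
ε = (dQ/dP)(P/Q) = (-1.000)(39.00/84).

-0.464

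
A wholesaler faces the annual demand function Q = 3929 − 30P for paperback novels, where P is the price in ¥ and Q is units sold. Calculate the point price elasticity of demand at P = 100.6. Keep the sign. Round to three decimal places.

-3.313

At P = 100.6, Q = 911.
dQ/dP = −30.
ε = (dQ/dP)(P/Q) = (-30)(100.6/911).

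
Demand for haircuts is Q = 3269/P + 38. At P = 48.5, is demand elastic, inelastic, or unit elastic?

inelastic

Q = 105.402, dQ/dP = -1.390.
ε = (dQ/dP)(P/Q) ≈ -0.639.
|ε| = 0.64 < 1.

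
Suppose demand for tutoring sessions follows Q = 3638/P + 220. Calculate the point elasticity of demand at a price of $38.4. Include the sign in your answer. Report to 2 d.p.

-0.30

At P = 38.4, Q = 314.740.
dQ/dP = −3638/P² = -2.467.
ε = (dQ/dP)(P/Q) = (-2.467)(38.4/314.740).
|ε| < 1, so demand is inelastic at this price.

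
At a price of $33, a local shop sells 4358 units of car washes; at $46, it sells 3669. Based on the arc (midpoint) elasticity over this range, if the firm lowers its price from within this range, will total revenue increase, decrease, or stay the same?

decrease

Arc ε = (-689/13)(39.50/4013.5) ≈ -0.522.
|ε| = 0.52 < 1, so demand is inelastic. A price cut therefore reduces total revenue.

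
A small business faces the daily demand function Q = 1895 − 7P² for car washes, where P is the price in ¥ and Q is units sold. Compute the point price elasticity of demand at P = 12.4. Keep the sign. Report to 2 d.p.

At P = 12.4, Q = 818.680.
dQ/dP = −14P = -173.600.
ε = (dQ/dP)(P/Q) = (-173.600)(12.4/818.680).

-2.63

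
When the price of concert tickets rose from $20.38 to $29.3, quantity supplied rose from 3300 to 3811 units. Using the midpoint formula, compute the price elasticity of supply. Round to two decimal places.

0.40

ΔQ = 3811 − 3300 = 511; ΔP = 29.3 − 20.38 = 8.92.
Midpoints: P̄ = 24.84, Q̄ = 3555.5.
ε_s = (ΔQ/ΔP)(P̄/Q̄) = (511/8.92)(24.84/3555.5).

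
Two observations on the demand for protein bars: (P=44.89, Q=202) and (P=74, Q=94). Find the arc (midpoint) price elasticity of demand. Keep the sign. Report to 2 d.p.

ΔQ = 94 − 202 = -108; ΔP = 74 − 44.89 = 29.11.
Midpoints: P̄ = 59.45, Q̄ = 148.0.
ε = (ΔQ/ΔP)(P̄/Q̄) = (-108/29.11)(59.45/148.0).

-1.49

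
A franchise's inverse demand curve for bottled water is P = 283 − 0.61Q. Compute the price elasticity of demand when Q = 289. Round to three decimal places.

At Q = 289, P = 283 − 0.61(289) = 106.71.
dP/dQ = −0.61, so dQ/dP = 1/(−0.61) = -1.639.
ε = (dQ/dP)(P/Q) = (-1.639)(106.71/289).

-0.605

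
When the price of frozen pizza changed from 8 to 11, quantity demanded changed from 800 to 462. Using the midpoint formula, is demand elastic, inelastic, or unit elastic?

Arc ε ≈ -1.696.
|ε| = 1.70 > 1.

elastic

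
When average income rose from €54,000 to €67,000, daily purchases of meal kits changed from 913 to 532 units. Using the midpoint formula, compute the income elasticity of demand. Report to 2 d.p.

-2.45

ΔQ = -381, ΔI = 13000. Midpoints: Ī = 60,500, Q̄ = 722.5.
ε_I = (ΔQ/ΔI)(Ī/Q̄) = (-381/13000)(60500/722.5).
ε_I < 0, so the good is inferior.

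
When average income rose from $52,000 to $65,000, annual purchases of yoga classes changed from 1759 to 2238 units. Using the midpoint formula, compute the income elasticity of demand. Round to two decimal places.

1.08

ΔQ = 479, ΔI = 13000. Midpoints: Ī = 58,500, Q̄ = 1998.5.
ε_I = (ΔQ/ΔI)(Ī/Q̄) = (479/13000)(58500/1998.5).
ε_I > 0, so the good is normal.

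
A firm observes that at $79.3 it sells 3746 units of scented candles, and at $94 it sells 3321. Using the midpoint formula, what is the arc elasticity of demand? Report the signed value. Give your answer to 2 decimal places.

-0.71

ΔQ = 3321 − 3746 = -425; ΔP = 94 − 79.3 = 14.7.
Midpoints: P̄ = 86.65, Q̄ = 3533.5.
ε = (ΔQ/ΔP)(P̄/Q̄) = (-425/14.7)(86.65/3533.5).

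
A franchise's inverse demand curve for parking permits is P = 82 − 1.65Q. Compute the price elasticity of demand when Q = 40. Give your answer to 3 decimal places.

At Q = 40, P = 82 − 1.65(40) = 16.00.
dP/dQ = −1.65, so dQ/dP = 1/(−1.65) = -0.606.
ε = (dQ/dP)(P/Q) = (-0.606)(16.00/40).

-0.242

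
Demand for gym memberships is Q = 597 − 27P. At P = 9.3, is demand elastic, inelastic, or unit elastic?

Q = 345.900, dQ/dP = -27.
ε = (dQ/dP)(P/Q) ≈ -0.726.
|ε| = 0.73 < 1.

inelastic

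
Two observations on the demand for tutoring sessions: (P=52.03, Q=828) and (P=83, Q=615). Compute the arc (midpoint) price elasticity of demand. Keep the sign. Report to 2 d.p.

-0.64

ΔQ = 615 − 828 = -213; ΔP = 83 − 52.03 = 30.97.
Midpoints: P̄ = 67.52, Q̄ = 721.5.
ε = (ΔQ/ΔP)(P̄/Q̄) = (-213/30.97)(67.52/721.5).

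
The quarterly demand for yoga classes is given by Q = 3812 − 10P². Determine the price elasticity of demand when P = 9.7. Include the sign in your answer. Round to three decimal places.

-0.655

At P = 9.7, Q = 2871.100.
dQ/dP = −20P = -194.
ε = (dQ/dP)(P/Q) = (-194)(9.7/2871.100).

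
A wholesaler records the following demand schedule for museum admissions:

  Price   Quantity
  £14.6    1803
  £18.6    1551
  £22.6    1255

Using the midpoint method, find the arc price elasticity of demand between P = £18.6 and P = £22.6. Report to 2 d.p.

-1.09

At P = 18.6, Q = 1551; at P = 22.6, Q = 1255.
ΔQ = -296, ΔP = 4.0. Midpoints: P̄ = 20.60, Q̄ = 1403.0.
ε = (ΔQ/ΔP)(P̄/Q̄) = (-296/4.0)(20.60/1403.0).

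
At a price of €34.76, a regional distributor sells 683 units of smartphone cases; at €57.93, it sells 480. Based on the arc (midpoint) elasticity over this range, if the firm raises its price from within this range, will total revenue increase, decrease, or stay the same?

increase

Arc ε = (-203/23.17)(46.34/581.5) ≈ -0.698.
|ε| = 0.70 < 1, so demand is inelastic. A price rise therefore raises total revenue.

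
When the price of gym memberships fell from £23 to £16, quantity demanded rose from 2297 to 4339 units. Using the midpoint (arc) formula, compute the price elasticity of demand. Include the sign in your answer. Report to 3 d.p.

ΔQ = 4339 − 2297 = 2042; ΔP = 16 − 23 = -7.
Midpoints: P̄ = 19.50, Q̄ = 3318.0.
ε = (ΔQ/ΔP)(P̄/Q̄) = (2042/-7)(19.50/3318.0).

-1.714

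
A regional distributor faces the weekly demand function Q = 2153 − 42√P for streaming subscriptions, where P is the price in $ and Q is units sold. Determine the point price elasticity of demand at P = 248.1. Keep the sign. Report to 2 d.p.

At P = 248.1, Q = 1491.450.
dQ/dP = −42/(2√P) = -1.333.
ε = (dQ/dP)(P/Q) = (-1.333)(248.1/1491.450).
|ε| < 1, so demand is inelastic at this price.

-0.22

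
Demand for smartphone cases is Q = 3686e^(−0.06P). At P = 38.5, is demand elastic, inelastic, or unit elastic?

elastic

Q = 365.877, dQ/dP = -21.953.
ε = (dQ/dP)(P/Q) ≈ -2.310.
|ε| = 2.31 > 1.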